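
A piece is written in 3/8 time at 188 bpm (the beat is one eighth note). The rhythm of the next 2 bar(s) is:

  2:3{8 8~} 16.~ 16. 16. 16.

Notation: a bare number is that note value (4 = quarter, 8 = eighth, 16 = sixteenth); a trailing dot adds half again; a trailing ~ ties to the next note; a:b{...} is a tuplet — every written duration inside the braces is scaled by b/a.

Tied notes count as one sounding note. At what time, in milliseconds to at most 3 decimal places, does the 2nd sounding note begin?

note 2 onset = 3/2b = 478.723ms

1. 0.0ms @ 0 + 478.723ms (3/2)
2. 478.723ms @ 3/2 + 957.447ms (3)
3. 1436.17ms @ 9/2 + 239.362ms (3/4)
4. 1675.532ms @ 21/4 + 239.362ms (3/4)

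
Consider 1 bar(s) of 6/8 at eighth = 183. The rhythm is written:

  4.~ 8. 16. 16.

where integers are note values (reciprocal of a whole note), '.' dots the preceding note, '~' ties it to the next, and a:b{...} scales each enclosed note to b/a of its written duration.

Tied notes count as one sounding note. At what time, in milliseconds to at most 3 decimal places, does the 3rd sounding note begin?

note 3 onset = 21/4b = 1721.311ms

1. 0.0ms @ 0 + 1475.41ms (9/2)
2. 1475.41ms @ 9/2 + 245.902ms (3/4)
3. 1721.311ms @ 21/4 + 245.902ms (3/4)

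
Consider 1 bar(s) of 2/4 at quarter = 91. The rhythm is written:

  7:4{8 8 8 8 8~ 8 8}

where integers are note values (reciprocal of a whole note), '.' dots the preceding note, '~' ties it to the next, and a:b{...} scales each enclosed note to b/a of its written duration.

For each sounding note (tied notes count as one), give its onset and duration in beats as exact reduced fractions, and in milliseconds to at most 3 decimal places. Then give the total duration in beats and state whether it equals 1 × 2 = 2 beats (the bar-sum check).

1) 0.0ms=0b +188.383ms=2/7b
2) 188.383ms=2/7b +188.383ms=2/7b
3) 376.766ms=4/7b +188.383ms=2/7b
4) 565.149ms=6/7b +188.383ms=2/7b
5) 753.532ms=8/7b +376.766ms=4/7b
6) 1130.298ms=12/7b +188.383ms=2/7b
Σ=2b of 2 (91bpm 2/4) — PASS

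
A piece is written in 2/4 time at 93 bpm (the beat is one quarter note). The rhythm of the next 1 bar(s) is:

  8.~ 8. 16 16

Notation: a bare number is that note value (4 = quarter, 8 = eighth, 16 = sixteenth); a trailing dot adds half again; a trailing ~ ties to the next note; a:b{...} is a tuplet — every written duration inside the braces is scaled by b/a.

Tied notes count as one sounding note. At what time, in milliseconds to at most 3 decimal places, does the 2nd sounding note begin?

1. 0.0ms @ 0 + 967.742ms (3/2)
2. 967.742ms @ 3/2 + 161.29ms (1/4)
3. 1129.032ms @ 7/4 + 161.29ms (1/4)

note 2 onset = 3/2b = 967.742ms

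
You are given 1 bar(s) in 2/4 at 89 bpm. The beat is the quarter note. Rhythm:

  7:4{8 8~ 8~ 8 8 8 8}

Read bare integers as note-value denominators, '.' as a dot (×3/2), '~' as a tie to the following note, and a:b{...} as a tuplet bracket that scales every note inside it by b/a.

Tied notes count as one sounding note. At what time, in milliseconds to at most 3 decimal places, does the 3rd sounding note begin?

1. 0.0ms @ 0 + 192.616ms (2/7)
2. 192.616ms @ 2/7 + 577.849ms (6/7)
3. 770.465ms @ 8/7 + 192.616ms (2/7)
4. 963.082ms @ 10/7 + 192.616ms (2/7)
5. 1155.698ms @ 12/7 + 192.616ms (2/7)

note 3 onset = 8/7b = 770.465ms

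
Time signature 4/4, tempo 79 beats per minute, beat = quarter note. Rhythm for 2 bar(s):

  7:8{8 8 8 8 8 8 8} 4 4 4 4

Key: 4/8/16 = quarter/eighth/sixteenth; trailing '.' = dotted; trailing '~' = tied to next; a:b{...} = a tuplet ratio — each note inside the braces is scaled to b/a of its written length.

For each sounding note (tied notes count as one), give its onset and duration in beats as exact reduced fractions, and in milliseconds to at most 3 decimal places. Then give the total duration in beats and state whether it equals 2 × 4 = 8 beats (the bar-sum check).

1) 0.0ms=0b +433.996ms=4/7b
2) 433.996ms=4/7b +433.996ms=4/7b
3) 867.993ms=8/7b +433.996ms=4/7b
4) 1301.989ms=12/7b +433.996ms=4/7b
5) 1735.986ms=16/7b +433.996ms=4/7b
6) 2169.982ms=20/7b +433.996ms=4/7b
7) 2603.978ms=24/7b +433.996ms=4/7b
8) 3037.975ms=4b +759.494ms=1b
9) 3797.468ms=5b +759.494ms=1b
10) 4556.962ms=6b +759.494ms=1b
11) 5316.456ms=7b +759.494ms=1b
Σ=8b of 8 (79bpm 4/4) — PASS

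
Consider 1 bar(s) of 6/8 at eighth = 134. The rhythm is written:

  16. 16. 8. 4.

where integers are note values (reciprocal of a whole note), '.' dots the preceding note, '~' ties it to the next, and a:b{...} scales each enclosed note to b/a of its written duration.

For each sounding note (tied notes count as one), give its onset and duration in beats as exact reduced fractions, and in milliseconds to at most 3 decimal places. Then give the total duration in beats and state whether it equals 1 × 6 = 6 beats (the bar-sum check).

1) 0.0ms=0b +335.821ms=3/4b
2) 335.821ms=3/4b +335.821ms=3/4b
3) 671.642ms=3/2b +671.642ms=3/2b
4) 1343.284ms=3b +1343.284ms=3b
Σ=6b of 6 (134bpm 6/8) — PASS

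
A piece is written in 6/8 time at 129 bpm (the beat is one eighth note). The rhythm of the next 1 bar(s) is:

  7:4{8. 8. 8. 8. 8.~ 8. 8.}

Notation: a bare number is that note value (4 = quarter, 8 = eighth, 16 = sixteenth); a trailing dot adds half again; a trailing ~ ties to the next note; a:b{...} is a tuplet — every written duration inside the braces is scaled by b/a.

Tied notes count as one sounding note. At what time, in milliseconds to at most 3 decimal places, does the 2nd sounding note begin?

1. 0.0ms @ 0 + 398.671ms (6/7)
2. 398.671ms @ 6/7 + 398.671ms (6/7)
3. 797.342ms @ 12/7 + 398.671ms (6/7)
4. 1196.013ms @ 18/7 + 398.671ms (6/7)
5. 1594.684ms @ 24/7 + 797.342ms (12/7)
6. 2392.027ms @ 36/7 + 398.671ms (6/7)

note 2 onset = 6/7b = 398.671ms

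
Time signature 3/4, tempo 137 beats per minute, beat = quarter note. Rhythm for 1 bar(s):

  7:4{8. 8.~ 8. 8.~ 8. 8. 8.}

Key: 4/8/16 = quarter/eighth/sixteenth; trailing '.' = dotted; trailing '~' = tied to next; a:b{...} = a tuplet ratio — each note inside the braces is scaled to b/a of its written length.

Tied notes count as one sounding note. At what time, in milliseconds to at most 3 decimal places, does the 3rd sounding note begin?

note 3 onset = 9/7b = 563.087ms

1. 0.0ms @ 0 + 187.696ms (3/7)
2. 187.696ms @ 3/7 + 375.391ms (6/7)
3. 563.087ms @ 9/7 + 375.391ms (6/7)
4. 938.478ms @ 15/7 + 187.696ms (3/7)
5. 1126.173ms @ 18/7 + 187.696ms (3/7)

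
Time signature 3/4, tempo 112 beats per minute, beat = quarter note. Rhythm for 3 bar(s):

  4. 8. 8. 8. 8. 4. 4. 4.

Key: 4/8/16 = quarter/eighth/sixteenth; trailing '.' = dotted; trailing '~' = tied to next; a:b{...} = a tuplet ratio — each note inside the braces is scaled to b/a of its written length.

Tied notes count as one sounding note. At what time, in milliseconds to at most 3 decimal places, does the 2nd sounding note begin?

note 2 onset = 3/2b = 803.571ms

1. 0.0ms @ 0 + 803.571ms (3/2)
2. 803.571ms @ 3/2 + 401.786ms (3/4)
3. 1205.357ms @ 9/4 + 401.786ms (3/4)
4. 1607.143ms @ 3 + 401.786ms (3/4)
5. 2008.929ms @ 15/4 + 401.786ms (3/4)
6. 2410.714ms @ 9/2 + 803.571ms (3/2)
7. 3214.286ms @ 6 + 803.571ms (3/2)
8. 4017.857ms @ 15/2 + 803.571ms (3/2)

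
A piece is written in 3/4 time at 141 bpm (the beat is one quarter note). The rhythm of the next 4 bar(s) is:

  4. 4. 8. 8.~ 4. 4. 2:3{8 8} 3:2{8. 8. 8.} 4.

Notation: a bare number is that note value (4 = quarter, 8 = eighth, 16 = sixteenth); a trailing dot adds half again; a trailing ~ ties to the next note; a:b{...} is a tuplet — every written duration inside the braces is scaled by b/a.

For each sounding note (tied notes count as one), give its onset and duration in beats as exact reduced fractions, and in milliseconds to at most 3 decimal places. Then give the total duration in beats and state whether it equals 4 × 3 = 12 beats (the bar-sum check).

1) 0.0ms=0b +638.298ms=3/2b
2) 638.298ms=3/2b +638.298ms=3/2b
3) 1276.596ms=3b +319.149ms=3/4b
4) 1595.745ms=15/4b +957.447ms=9/4b
5) 2553.191ms=6b +638.298ms=3/2b
6) 3191.489ms=15/2b +319.149ms=3/4b
7) 3510.638ms=33/4b +319.149ms=3/4b
8) 3829.787ms=9b +212.766ms=1/2b
9) 4042.553ms=19/2b +212.766ms=1/2b
10) 4255.319ms=10b +212.766ms=1/2b
11) 4468.085ms=21/2b +638.298ms=3/2b
Σ=12b of 12 (141bpm 3/4) — PASS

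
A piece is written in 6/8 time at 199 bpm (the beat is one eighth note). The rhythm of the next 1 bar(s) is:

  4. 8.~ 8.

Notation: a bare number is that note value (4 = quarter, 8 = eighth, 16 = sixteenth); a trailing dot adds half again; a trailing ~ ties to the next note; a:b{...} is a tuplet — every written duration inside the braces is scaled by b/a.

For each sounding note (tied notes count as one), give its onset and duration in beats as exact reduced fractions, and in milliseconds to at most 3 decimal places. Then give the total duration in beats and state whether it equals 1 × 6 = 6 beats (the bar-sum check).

1) 0.0ms=0b +904.523ms=3b
2) 904.523ms=3b +904.523ms=3b
Σ=6b of 6 (199bpm 6/8) — PASS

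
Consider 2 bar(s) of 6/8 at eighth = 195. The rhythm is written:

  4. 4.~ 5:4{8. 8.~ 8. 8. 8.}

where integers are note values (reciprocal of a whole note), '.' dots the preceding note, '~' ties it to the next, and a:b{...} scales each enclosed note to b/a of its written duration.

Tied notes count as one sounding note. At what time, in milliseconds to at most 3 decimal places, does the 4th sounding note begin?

1. 0.0ms @ 0 + 923.077ms (3)
2. 923.077ms @ 3 + 1292.308ms (21/5)
3. 2215.385ms @ 36/5 + 738.462ms (12/5)
4. 2953.846ms @ 48/5 + 369.231ms (6/5)
5. 3323.077ms @ 54/5 + 369.231ms (6/5)

note 4 onset = 48/5b = 2953.846ms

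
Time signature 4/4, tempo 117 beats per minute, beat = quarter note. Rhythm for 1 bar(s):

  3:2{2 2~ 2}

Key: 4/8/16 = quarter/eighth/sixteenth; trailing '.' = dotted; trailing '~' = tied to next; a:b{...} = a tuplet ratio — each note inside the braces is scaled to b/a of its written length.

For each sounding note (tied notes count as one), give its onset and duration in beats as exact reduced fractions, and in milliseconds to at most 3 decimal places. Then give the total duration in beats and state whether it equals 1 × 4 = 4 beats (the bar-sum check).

1) 0.0ms=0b +683.761ms=4/3b
2) 683.761ms=4/3b +1367.521ms=8/3b
Σ=4b of 4 (117bpm 4/4) — PASS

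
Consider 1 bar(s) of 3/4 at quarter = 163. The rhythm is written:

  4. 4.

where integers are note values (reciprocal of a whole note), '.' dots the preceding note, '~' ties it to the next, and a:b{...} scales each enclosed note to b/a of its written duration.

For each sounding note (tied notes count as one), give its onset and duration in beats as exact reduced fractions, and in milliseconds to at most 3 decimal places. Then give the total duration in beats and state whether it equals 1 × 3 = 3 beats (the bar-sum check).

1) 0.0ms=0b +552.147ms=3/2b
2) 552.147ms=3/2b +552.147ms=3/2b
Σ=3b of 3 (163bpm 3/4) — PASS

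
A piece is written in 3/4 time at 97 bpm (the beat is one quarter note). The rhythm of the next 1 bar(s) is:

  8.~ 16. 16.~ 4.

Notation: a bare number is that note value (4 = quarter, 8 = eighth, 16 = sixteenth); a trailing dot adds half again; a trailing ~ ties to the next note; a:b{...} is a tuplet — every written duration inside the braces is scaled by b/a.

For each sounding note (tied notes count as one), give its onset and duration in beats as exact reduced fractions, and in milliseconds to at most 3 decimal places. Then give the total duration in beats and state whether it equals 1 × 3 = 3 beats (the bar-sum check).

1) 0.0ms=0b +695.876ms=9/8b
2) 695.876ms=9/8b +1159.794ms=15/8b
Σ=3b of 3 (97bpm 3/4) — PASS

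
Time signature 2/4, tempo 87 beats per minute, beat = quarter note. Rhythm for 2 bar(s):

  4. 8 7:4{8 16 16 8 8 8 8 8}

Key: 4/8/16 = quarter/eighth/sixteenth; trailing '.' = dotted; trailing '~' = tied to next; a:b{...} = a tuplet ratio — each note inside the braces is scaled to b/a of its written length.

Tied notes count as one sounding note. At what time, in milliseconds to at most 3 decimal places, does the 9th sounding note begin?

1. 0.0ms @ 0 + 1034.483ms (3/2)
2. 1034.483ms @ 3/2 + 344.828ms (1/2)
3. 1379.31ms @ 2 + 197.044ms (2/7)
4. 1576.355ms @ 16/7 + 98.522ms (1/7)
5. 1674.877ms @ 17/7 + 98.522ms (1/7)
6. 1773.399ms @ 18/7 + 197.044ms (2/7)
7. 1970.443ms @ 20/7 + 197.044ms (2/7)
8. 2167.488ms @ 22/7 + 197.044ms (2/7)
9. 2364.532ms @ 24/7 + 197.044ms (2/7)
10. 2561.576ms @ 26/7 + 197.044ms (2/7)

note 9 onset = 24/7b = 2364.532ms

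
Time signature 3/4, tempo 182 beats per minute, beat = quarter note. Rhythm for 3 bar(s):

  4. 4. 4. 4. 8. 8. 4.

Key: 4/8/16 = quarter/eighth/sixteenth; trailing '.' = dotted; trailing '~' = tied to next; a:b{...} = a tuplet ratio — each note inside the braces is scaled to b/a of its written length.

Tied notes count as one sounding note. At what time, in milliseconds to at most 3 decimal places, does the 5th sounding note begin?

note 5 onset = 6b = 1978.022ms

1. 0.0ms @ 0 + 494.505ms (3/2)
2. 494.505ms @ 3/2 + 494.505ms (3/2)
3. 989.011ms @ 3 + 494.505ms (3/2)
4. 1483.516ms @ 9/2 + 494.505ms (3/2)
5. 1978.022ms @ 6 + 247.253ms (3/4)
6. 2225.275ms @ 27/4 + 247.253ms (3/4)
7. 2472.527ms @ 15/2 + 494.505ms (3/2)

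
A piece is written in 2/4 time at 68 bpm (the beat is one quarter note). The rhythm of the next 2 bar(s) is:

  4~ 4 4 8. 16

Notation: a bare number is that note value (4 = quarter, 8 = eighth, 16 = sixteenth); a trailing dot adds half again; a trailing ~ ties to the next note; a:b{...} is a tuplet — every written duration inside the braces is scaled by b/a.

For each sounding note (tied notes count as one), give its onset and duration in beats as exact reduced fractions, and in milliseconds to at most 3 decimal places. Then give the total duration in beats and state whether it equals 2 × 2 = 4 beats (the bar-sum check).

1) 0.0ms=0b +1764.706ms=2b
2) 1764.706ms=2b +882.353ms=1b
3) 2647.059ms=3b +661.765ms=3/4b
4) 3308.824ms=15/4b +220.588ms=1/4b
Σ=4b of 4 (68bpm 2/4) — PASS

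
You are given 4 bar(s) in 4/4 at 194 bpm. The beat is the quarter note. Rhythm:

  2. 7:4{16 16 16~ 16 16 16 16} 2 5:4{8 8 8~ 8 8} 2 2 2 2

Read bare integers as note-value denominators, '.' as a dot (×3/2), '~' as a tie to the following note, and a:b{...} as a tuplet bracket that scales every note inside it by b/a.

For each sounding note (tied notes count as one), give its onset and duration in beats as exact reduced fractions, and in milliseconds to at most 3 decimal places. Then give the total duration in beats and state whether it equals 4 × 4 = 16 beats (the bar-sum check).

1) 0.0ms=0b +927.835ms=3b
2) 927.835ms=3b +44.183ms=1/7b
3) 972.018ms=22/7b +44.183ms=1/7b
4) 1016.2ms=23/7b +88.365ms=2/7b
5) 1104.566ms=25/7b +44.183ms=1/7b
6) 1148.748ms=26/7b +44.183ms=1/7b
7) 1192.931ms=27/7b +44.183ms=1/7b
8) 1237.113ms=4b +618.557ms=2b
9) 1855.67ms=6b +123.711ms=2/5b
10) 1979.381ms=32/5b +123.711ms=2/5b
11) 2103.093ms=34/5b +247.423ms=4/5b
12) 2350.515ms=38/5b +123.711ms=2/5b
13) 2474.227ms=8b +618.557ms=2b
14) 3092.784ms=10b +618.557ms=2b
15) 3711.34ms=12b +618.557ms=2b
16) 4329.897ms=14b +618.557ms=2b
Σ=16b of 16 (194bpm 4/4) — PASS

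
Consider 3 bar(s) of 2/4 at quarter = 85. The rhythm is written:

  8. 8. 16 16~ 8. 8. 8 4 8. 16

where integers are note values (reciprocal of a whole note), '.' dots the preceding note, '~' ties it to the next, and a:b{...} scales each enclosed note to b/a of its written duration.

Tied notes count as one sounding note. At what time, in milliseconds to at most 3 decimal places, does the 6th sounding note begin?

1. 0.0ms @ 0 + 529.412ms (3/4)
2. 529.412ms @ 3/4 + 529.412ms (3/4)
3. 1058.824ms @ 3/2 + 176.471ms (1/4)
4. 1235.294ms @ 7/4 + 705.882ms (1)
5. 1941.176ms @ 11/4 + 529.412ms (3/4)
6. 2470.588ms @ 7/2 + 352.941ms (1/2)
7. 2823.529ms @ 4 + 705.882ms (1)
8. 3529.412ms @ 5 + 529.412ms (3/4)
9. 4058.824ms @ 23/4 + 176.471ms (1/4)

note 6 onset = 7/2b = 2470.588ms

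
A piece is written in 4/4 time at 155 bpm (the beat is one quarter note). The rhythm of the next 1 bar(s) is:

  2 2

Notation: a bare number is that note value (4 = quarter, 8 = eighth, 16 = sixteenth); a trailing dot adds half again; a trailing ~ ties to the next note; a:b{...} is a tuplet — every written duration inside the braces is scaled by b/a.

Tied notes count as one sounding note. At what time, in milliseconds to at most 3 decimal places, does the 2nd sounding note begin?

1. 0.0ms @ 0 + 774.194ms (2)
2. 774.194ms @ 2 + 774.194ms (2)

note 2 onset = 2b = 774.194ms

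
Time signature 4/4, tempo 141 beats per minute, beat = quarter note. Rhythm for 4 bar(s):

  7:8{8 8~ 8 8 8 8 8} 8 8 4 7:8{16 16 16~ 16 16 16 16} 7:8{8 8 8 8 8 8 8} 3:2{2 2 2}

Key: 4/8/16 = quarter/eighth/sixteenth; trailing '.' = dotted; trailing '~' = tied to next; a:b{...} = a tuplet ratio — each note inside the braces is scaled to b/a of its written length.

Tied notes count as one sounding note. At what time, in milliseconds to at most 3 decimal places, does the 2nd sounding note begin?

note 2 onset = 4/7b = 243.161ms

1. 0.0ms @ 0 + 243.161ms (4/7)
2. 243.161ms @ 4/7 + 486.322ms (8/7)
3. 729.483ms @ 12/7 + 243.161ms (4/7)
4. 972.644ms @ 16/7 + 243.161ms (4/7)
5. 1215.805ms @ 20/7 + 243.161ms (4/7)
6. 1458.967ms @ 24/7 + 243.161ms (4/7)
7. 1702.128ms @ 4 + 212.766ms (1/2)
8. 1914.894ms @ 9/2 + 212.766ms (1/2)
9. 2127.66ms @ 5 + 425.532ms (1)
10. 2553.191ms @ 6 + 121.581ms (2/7)
11. 2674.772ms @ 44/7 + 121.581ms (2/7)
12. 2796.353ms @ 46/7 + 243.161ms (4/7)
13. 3039.514ms @ 50/7 + 121.581ms (2/7)
14. 3161.094ms @ 52/7 + 121.581ms (2/7)
15. 3282.675ms @ 54/7 + 121.581ms (2/7)
16. 3404.255ms @ 8 + 243.161ms (4/7)
17. 3647.416ms @ 60/7 + 243.161ms (4/7)
18. 3890.578ms @ 64/7 + 243.161ms (4/7)
19. 4133.739ms @ 68/7 + 243.161ms (4/7)
20. 4376.9ms @ 72/7 + 243.161ms (4/7)
21. 4620.061ms @ 76/7 + 243.161ms (4/7)
22. 4863.222ms @ 80/7 + 243.161ms (4/7)
23. 5106.383ms @ 12 + 567.376ms (4/3)
24. 5673.759ms @ 40/3 + 567.376ms (4/3)
25. 6241.135ms @ 44/3 + 567.376ms (4/3)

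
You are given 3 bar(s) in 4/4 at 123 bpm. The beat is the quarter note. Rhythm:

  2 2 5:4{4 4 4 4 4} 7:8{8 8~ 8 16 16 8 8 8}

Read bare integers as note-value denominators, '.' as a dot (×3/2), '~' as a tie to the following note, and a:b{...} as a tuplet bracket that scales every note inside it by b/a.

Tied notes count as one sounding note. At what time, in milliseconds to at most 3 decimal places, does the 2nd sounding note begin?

1. 0.0ms @ 0 + 975.61ms (2)
2. 975.61ms @ 2 + 975.61ms (2)
3. 1951.22ms @ 4 + 390.244ms (4/5)
4. 2341.463ms @ 24/5 + 390.244ms (4/5)
5. 2731.707ms @ 28/5 + 390.244ms (4/5)
6. 3121.951ms @ 32/5 + 390.244ms (4/5)
7. 3512.195ms @ 36/5 + 390.244ms (4/5)
8. 3902.439ms @ 8 + 278.746ms (4/7)
9. 4181.185ms @ 60/7 + 557.491ms (8/7)
10. 4738.676ms @ 68/7 + 139.373ms (2/7)
11. 4878.049ms @ 10 + 139.373ms (2/7)
12. 5017.422ms @ 72/7 + 278.746ms (4/7)
13. 5296.167ms @ 76/7 + 278.746ms (4/7)
14. 5574.913ms @ 80/7 + 278.746ms (4/7)

note 2 onset = 2b = 975.61ms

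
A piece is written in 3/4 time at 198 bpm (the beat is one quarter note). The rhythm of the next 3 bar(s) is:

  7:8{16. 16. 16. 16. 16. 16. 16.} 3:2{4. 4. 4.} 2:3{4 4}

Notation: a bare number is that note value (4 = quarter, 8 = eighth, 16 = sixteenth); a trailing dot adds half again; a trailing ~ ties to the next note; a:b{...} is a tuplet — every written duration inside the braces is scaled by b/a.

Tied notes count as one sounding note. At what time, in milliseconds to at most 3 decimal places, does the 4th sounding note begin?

note 4 onset = 9/7b = 389.61ms

1. 0.0ms @ 0 + 129.87ms (3/7)
2. 129.87ms @ 3/7 + 129.87ms (3/7)
3. 259.74ms @ 6/7 + 129.87ms (3/7)
4. 389.61ms @ 9/7 + 129.87ms (3/7)
5. 519.481ms @ 12/7 + 129.87ms (3/7)
6. 649.351ms @ 15/7 + 129.87ms (3/7)
7. 779.221ms @ 18/7 + 129.87ms (3/7)
8. 909.091ms @ 3 + 303.03ms (1)
9. 1212.121ms @ 4 + 303.03ms (1)
10. 1515.152ms @ 5 + 303.03ms (1)
11. 1818.182ms @ 6 + 454.545ms (3/2)
12. 2272.727ms @ 15/2 + 454.545ms (3/2)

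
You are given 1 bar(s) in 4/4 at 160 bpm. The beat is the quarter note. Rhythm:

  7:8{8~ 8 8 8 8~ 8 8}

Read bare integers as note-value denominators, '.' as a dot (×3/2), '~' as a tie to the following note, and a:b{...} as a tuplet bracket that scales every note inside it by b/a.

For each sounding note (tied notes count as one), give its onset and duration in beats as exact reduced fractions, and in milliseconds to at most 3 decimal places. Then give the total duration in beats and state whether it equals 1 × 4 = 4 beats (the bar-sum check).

1) 0.0ms=0b +428.571ms=8/7b
2) 428.571ms=8/7b +214.286ms=4/7b
3) 642.857ms=12/7b +214.286ms=4/7b
4) 857.143ms=16/7b +428.571ms=8/7b
5) 1285.714ms=24/7b +214.286ms=4/7b
Σ=4b of 4 (160bpm 4/4) — PASS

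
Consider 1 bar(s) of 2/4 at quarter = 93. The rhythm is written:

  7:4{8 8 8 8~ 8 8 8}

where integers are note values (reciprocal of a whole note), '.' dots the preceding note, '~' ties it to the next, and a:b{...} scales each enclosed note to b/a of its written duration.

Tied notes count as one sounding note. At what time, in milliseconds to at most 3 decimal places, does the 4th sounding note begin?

note 4 onset = 6/7b = 552.995ms

1. 0.0ms @ 0 + 184.332ms (2/7)
2. 184.332ms @ 2/7 + 184.332ms (2/7)
3. 368.664ms @ 4/7 + 184.332ms (2/7)
4. 552.995ms @ 6/7 + 368.664ms (4/7)
5. 921.659ms @ 10/7 + 184.332ms (2/7)
6. 1105.991ms @ 12/7 + 184.332ms (2/7)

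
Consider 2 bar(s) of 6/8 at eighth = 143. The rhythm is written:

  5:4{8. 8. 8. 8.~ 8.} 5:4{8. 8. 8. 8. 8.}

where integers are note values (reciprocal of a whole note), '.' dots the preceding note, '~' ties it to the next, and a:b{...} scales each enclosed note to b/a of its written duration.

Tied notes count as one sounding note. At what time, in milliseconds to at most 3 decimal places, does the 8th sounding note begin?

note 8 onset = 48/5b = 4027.972ms

1. 0.0ms @ 0 + 503.497ms (6/5)
2. 503.497ms @ 6/5 + 503.497ms (6/5)
3. 1006.993ms @ 12/5 + 503.497ms (6/5)
4. 1510.49ms @ 18/5 + 1006.993ms (12/5)
5. 2517.483ms @ 6 + 503.497ms (6/5)
6. 3020.979ms @ 36/5 + 503.497ms (6/5)
7. 3524.476ms @ 42/5 + 503.497ms (6/5)
8. 4027.972ms @ 48/5 + 503.497ms (6/5)
9. 4531.469ms @ 54/5 + 503.497ms (6/5)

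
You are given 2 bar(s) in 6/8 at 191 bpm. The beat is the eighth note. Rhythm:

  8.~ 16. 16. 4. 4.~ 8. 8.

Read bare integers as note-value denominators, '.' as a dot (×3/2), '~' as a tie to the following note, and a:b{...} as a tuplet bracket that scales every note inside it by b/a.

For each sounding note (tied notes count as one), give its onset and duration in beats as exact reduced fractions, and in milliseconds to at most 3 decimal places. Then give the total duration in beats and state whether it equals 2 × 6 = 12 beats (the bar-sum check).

1) 0.0ms=0b +706.806ms=9/4b
2) 706.806ms=9/4b +235.602ms=3/4b
3) 942.408ms=3b +942.408ms=3b
4) 1884.817ms=6b +1413.613ms=9/2b
5) 3298.429ms=21/2b +471.204ms=3/2b
Σ=12b of 12 (191bpm 6/8) — PASS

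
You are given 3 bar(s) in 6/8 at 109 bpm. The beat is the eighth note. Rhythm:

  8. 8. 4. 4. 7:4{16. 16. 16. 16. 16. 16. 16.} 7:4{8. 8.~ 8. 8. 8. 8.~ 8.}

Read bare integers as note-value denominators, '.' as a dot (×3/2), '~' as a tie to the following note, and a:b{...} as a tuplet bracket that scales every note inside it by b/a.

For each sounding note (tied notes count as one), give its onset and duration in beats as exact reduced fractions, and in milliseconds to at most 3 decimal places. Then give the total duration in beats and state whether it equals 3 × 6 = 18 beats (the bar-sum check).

1) 0.0ms=0b +825.688ms=3/2b
2) 825.688ms=3/2b +825.688ms=3/2b
3) 1651.376ms=3b +1651.376ms=3b
4) 3302.752ms=6b +1651.376ms=3b
5) 4954.128ms=9b +235.911ms=3/7b
6) 5190.039ms=66/7b +235.911ms=3/7b
7) 5425.95ms=69/7b +235.911ms=3/7b
8) 5661.861ms=72/7b +235.911ms=3/7b
9) 5897.772ms=75/7b +235.911ms=3/7b
10) 6133.683ms=78/7b +235.911ms=3/7b
11) 6369.594ms=81/7b +235.911ms=3/7b
12) 6605.505ms=12b +471.822ms=6/7b
13) 7077.326ms=90/7b +943.644ms=12/7b
14) 8020.97ms=102/7b +471.822ms=6/7b
15) 8492.792ms=108/7b +471.822ms=6/7b
16) 8964.613ms=114/7b +943.644ms=12/7b
Σ=18b of 18 (109bpm 6/8) — PASS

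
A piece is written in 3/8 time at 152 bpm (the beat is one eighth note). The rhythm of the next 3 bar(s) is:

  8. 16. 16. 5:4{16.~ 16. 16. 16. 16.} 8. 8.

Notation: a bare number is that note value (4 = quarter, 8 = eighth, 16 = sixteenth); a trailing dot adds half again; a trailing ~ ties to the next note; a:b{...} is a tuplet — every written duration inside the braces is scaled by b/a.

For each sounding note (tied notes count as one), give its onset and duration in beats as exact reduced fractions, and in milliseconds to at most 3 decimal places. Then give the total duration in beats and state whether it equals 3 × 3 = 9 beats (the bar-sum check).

1) 0.0ms=0b +592.105ms=3/2b
2) 592.105ms=3/2b +296.053ms=3/4b
3) 888.158ms=9/4b +296.053ms=3/4b
4) 1184.211ms=3b +473.684ms=6/5b
5) 1657.895ms=21/5b +236.842ms=3/5b
6) 1894.737ms=24/5b +236.842ms=3/5b
7) 2131.579ms=27/5b +236.842ms=3/5b
8) 2368.421ms=6b +592.105ms=3/2b
9) 2960.526ms=15/2b +592.105ms=3/2b
Σ=9b of 9 (152bpm 3/8) — PASS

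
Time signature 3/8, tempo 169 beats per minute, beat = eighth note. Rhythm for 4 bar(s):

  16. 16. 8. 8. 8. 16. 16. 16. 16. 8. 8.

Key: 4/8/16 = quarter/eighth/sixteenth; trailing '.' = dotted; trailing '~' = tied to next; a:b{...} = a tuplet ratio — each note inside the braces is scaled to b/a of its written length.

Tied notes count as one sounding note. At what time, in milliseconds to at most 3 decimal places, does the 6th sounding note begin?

note 6 onset = 6b = 2130.178ms

1. 0.0ms @ 0 + 266.272ms (3/4)
2. 266.272ms @ 3/4 + 266.272ms (3/4)
3. 532.544ms @ 3/2 + 532.544ms (3/2)
4. 1065.089ms @ 3 + 532.544ms (3/2)
5. 1597.633ms @ 9/2 + 532.544ms (3/2)
6. 2130.178ms @ 6 + 266.272ms (3/4)
7. 2396.45ms @ 27/4 + 266.272ms (3/4)
8. 2662.722ms @ 15/2 + 266.272ms (3/4)
9. 2928.994ms @ 33/4 + 266.272ms (3/4)
10. 3195.266ms @ 9 + 532.544ms (3/2)
11. 3727.811ms @ 21/2 + 532.544ms (3/2)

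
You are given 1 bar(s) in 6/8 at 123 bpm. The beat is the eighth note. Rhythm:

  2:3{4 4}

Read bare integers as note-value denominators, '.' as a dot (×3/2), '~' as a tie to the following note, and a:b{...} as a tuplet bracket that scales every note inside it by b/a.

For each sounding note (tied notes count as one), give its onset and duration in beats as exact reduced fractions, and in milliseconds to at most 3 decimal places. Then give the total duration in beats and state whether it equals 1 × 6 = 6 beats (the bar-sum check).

1) 0.0ms=0b +1463.415ms=3b
2) 1463.415ms=3b +1463.415ms=3b
Σ=6b of 6 (123bpm 6/8) — PASS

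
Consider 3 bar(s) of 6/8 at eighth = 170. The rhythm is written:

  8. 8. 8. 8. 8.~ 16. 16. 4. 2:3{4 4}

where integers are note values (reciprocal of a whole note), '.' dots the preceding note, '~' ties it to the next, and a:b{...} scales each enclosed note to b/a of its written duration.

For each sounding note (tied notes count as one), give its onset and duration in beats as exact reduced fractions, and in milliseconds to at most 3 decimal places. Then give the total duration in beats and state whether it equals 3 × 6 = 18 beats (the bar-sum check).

1) 0.0ms=0b +529.412ms=3/2b
2) 529.412ms=3/2b +529.412ms=3/2b
3) 1058.824ms=3b +529.412ms=3/2b
4) 1588.235ms=9/2b +529.412ms=3/2b
5) 2117.647ms=6b +794.118ms=9/4b
6) 2911.765ms=33/4b +264.706ms=3/4b
7) 3176.471ms=9b +1058.824ms=3b
8) 4235.294ms=12b +1058.824ms=3b
9) 5294.118ms=15b +1058.824ms=3b
Σ=18b of 18 (170bpm 6/8) — PASS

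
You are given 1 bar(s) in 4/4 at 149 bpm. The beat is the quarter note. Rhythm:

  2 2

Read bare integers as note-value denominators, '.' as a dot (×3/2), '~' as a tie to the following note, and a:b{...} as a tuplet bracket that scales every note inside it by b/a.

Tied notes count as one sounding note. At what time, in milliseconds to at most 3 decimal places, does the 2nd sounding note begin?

note 2 onset = 2b = 805.369ms

1. 0.0ms @ 0 + 805.369ms (2)
2. 805.369ms @ 2 + 805.369ms (2)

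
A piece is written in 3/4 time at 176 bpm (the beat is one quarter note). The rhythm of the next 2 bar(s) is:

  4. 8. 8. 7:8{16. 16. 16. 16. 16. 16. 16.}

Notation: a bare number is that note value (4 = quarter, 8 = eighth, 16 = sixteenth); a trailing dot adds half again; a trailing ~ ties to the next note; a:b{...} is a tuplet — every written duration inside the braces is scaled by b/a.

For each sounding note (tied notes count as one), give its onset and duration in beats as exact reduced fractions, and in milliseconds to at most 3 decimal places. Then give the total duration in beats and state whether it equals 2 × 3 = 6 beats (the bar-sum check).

1) 0.0ms=0b +511.364ms=3/2b
2) 511.364ms=3/2b +255.682ms=3/4b
3) 767.045ms=9/4b +255.682ms=3/4b
4) 1022.727ms=3b +146.104ms=3/7b
5) 1168.831ms=24/7b +146.104ms=3/7b
6) 1314.935ms=27/7b +146.104ms=3/7b
7) 1461.039ms=30/7b +146.104ms=3/7b
8) 1607.143ms=33/7b +146.104ms=3/7b
9) 1753.247ms=36/7b +146.104ms=3/7b
10) 1899.351ms=39/7b +146.104ms=3/7b
Σ=6b of 6 (176bpm 3/4) — PASS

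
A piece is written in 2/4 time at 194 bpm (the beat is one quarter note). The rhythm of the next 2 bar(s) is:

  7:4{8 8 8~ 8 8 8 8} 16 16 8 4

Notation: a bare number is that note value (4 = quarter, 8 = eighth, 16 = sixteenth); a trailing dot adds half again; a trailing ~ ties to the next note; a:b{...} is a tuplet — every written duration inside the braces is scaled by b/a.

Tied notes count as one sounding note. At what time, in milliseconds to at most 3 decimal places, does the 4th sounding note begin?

1. 0.0ms @ 0 + 88.365ms (2/7)
2. 88.365ms @ 2/7 + 88.365ms (2/7)
3. 176.73ms @ 4/7 + 176.73ms (4/7)
4. 353.461ms @ 8/7 + 88.365ms (2/7)
5. 441.826ms @ 10/7 + 88.365ms (2/7)
6. 530.191ms @ 12/7 + 88.365ms (2/7)
7. 618.557ms @ 2 + 77.32ms (1/4)
8. 695.876ms @ 9/4 + 77.32ms (1/4)
9. 773.196ms @ 5/2 + 154.639ms (1/2)
10. 927.835ms @ 3 + 309.278ms (1)

note 4 onset = 8/7b = 353.461ms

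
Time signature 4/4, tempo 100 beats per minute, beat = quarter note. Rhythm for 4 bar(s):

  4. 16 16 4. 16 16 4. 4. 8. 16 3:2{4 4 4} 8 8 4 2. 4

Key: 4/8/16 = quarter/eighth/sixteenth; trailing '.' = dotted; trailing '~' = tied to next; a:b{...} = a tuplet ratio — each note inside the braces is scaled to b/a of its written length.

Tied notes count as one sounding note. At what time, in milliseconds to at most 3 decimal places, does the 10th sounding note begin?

1. 0.0ms @ 0 + 900.0ms (3/2)
2. 900.0ms @ 3/2 + 150.0ms (1/4)
3. 1050.0ms @ 7/4 + 150.0ms (1/4)
4. 1200.0ms @ 2 + 900.0ms (3/2)
5. 2100.0ms @ 7/2 + 150.0ms (1/4)
6. 2250.0ms @ 15/4 + 150.0ms (1/4)
7. 2400.0ms @ 4 + 900.0ms (3/2)
8. 3300.0ms @ 11/2 + 900.0ms (3/2)
9. 4200.0ms @ 7 + 450.0ms (3/4)
10. 4650.0ms @ 31/4 + 150.0ms (1/4)
11. 4800.0ms @ 8 + 400.0ms (2/3)
12. 5200.0ms @ 26/3 + 400.0ms (2/3)
13. 5600.0ms @ 28/3 + 400.0ms (2/3)
14. 6000.0ms @ 10 + 300.0ms (1/2)
15. 6300.0ms @ 21/2 + 300.0ms (1/2)
16. 6600.0ms @ 11 + 600.0ms (1)
17. 7200.0ms @ 12 + 1800.0ms (3)
18. 9000.0ms @ 15 + 600.0ms (1)

note 10 onset = 31/4b = 4650.0ms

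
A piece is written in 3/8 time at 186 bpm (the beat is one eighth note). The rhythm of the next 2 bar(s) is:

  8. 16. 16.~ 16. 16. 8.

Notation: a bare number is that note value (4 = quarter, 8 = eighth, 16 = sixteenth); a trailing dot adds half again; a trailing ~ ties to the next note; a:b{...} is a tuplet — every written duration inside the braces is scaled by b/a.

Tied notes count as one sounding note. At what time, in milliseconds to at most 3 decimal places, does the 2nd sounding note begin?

1. 0.0ms @ 0 + 483.871ms (3/2)
2. 483.871ms @ 3/2 + 241.935ms (3/4)
3. 725.806ms @ 9/4 + 483.871ms (3/2)
4. 1209.677ms @ 15/4 + 241.935ms (3/4)
5. 1451.613ms @ 9/2 + 483.871ms (3/2)

note 2 onset = 3/2b = 483.871ms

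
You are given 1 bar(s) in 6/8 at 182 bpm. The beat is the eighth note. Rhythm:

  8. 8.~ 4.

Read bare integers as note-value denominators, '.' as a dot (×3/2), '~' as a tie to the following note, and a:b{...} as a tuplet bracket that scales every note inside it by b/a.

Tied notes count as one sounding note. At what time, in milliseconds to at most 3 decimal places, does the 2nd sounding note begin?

1. 0.0ms @ 0 + 494.505ms (3/2)
2. 494.505ms @ 3/2 + 1483.516ms (9/2)

note 2 onset = 3/2b = 494.505ms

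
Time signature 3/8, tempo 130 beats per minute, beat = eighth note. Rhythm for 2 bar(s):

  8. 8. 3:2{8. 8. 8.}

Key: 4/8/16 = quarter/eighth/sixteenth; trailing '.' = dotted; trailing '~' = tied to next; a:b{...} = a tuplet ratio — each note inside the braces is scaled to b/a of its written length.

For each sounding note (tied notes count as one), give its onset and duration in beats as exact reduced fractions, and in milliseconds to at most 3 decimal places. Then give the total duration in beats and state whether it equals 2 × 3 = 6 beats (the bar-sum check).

1) 0.0ms=0b +692.308ms=3/2b
2) 692.308ms=3/2b +692.308ms=3/2b
3) 1384.615ms=3b +461.538ms=1b
4) 1846.154ms=4b +461.538ms=1b
5) 2307.692ms=5b +461.538ms=1b
Σ=6b of 6 (130bpm 3/8) — PASS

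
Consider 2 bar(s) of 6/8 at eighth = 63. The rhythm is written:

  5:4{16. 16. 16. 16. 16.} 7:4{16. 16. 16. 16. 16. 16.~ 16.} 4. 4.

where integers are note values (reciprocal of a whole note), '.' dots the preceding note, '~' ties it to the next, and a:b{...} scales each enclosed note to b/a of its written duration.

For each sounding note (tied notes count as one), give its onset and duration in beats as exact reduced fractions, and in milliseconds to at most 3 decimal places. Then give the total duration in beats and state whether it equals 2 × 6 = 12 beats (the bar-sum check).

1) 0.0ms=0b +571.429ms=3/5b
2) 571.429ms=3/5b +571.429ms=3/5b
3) 1142.857ms=6/5b +571.429ms=3/5b
4) 1714.286ms=9/5b +571.429ms=3/5b
5) 2285.714ms=12/5b +571.429ms=3/5b
6) 2857.143ms=3b +408.163ms=3/7b
7) 3265.306ms=24/7b +408.163ms=3/7b
8) 3673.469ms=27/7b +408.163ms=3/7b
9) 4081.633ms=30/7b +408.163ms=3/7b
10) 4489.796ms=33/7b +408.163ms=3/7b
11) 4897.959ms=36/7b +816.327ms=6/7b
12) 5714.286ms=6b +2857.143ms=3b
13) 8571.429ms=9b +2857.143ms=3b
Σ=12b of 12 (63bpm 6/8) — PASS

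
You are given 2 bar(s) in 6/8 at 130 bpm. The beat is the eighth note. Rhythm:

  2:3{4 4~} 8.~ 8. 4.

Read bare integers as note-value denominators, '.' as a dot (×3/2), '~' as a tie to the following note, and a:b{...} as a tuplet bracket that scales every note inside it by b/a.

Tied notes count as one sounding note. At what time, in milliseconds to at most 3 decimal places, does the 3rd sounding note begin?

1. 0.0ms @ 0 + 1384.615ms (3)
2. 1384.615ms @ 3 + 2769.231ms (6)
3. 4153.846ms @ 9 + 1384.615ms (3)

note 3 onset = 9b = 4153.846ms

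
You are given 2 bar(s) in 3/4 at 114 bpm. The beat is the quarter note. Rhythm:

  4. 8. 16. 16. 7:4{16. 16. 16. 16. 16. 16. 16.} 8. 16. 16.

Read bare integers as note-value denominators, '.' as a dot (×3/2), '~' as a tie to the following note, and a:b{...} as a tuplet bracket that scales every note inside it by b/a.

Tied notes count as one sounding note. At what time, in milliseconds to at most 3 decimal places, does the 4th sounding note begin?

note 4 onset = 21/8b = 1381.579ms

1. 0.0ms @ 0 + 789.474ms (3/2)
2. 789.474ms @ 3/2 + 394.737ms (3/4)
3. 1184.211ms @ 9/4 + 197.368ms (3/8)
4. 1381.579ms @ 21/8 + 197.368ms (3/8)
5. 1578.947ms @ 3 + 112.782ms (3/14)
6. 1691.729ms @ 45/14 + 112.782ms (3/14)
7. 1804.511ms @ 24/7 + 112.782ms (3/14)
8. 1917.293ms @ 51/14 + 112.782ms (3/14)
9. 2030.075ms @ 27/7 + 112.782ms (3/14)
10. 2142.857ms @ 57/14 + 112.782ms (3/14)
11. 2255.639ms @ 30/7 + 112.782ms (3/14)
12. 2368.421ms @ 9/2 + 394.737ms (3/4)
13. 2763.158ms @ 21/4 + 197.368ms (3/8)
14. 2960.526ms @ 45/8 + 197.368ms (3/8)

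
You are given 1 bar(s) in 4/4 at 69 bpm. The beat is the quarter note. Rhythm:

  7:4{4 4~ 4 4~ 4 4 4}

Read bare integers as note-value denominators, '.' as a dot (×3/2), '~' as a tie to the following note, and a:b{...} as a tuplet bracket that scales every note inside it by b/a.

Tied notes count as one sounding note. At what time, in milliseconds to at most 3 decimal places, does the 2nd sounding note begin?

note 2 onset = 4/7b = 496.894ms

1. 0.0ms @ 0 + 496.894ms (4/7)
2. 496.894ms @ 4/7 + 993.789ms (8/7)
3. 1490.683ms @ 12/7 + 993.789ms (8/7)
4. 2484.472ms @ 20/7 + 496.894ms (4/7)
5. 2981.366ms @ 24/7 + 496.894ms (4/7)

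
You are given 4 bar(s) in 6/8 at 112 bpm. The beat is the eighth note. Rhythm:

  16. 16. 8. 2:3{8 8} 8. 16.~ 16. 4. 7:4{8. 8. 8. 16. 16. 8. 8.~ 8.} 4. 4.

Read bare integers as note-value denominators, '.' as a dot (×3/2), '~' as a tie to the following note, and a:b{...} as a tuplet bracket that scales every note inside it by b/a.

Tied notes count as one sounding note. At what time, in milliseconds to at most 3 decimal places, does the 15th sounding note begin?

1. 0.0ms @ 0 + 401.786ms (3/4)
2. 401.786ms @ 3/4 + 401.786ms (3/4)
3. 803.571ms @ 3/2 + 803.571ms (3/2)
4. 1607.143ms @ 3 + 803.571ms (3/2)
5. 2410.714ms @ 9/2 + 803.571ms (3/2)
6. 3214.286ms @ 6 + 803.571ms (3/2)
7. 4017.857ms @ 15/2 + 803.571ms (3/2)
8. 4821.429ms @ 9 + 1607.143ms (3)
9. 6428.571ms @ 12 + 459.184ms (6/7)
10. 6887.755ms @ 90/7 + 459.184ms (6/7)
11. 7346.939ms @ 96/7 + 459.184ms (6/7)
12. 7806.122ms @ 102/7 + 229.592ms (3/7)
13. 8035.714ms @ 15 + 229.592ms (3/7)
14. 8265.306ms @ 108/7 + 459.184ms (6/7)
15. 8724.49ms @ 114/7 + 918.367ms (12/7)
16. 9642.857ms @ 18 + 1607.143ms (3)
17. 11250.0ms @ 21 + 1607.143ms (3)

note 15 onset = 114/7b = 8724.49ms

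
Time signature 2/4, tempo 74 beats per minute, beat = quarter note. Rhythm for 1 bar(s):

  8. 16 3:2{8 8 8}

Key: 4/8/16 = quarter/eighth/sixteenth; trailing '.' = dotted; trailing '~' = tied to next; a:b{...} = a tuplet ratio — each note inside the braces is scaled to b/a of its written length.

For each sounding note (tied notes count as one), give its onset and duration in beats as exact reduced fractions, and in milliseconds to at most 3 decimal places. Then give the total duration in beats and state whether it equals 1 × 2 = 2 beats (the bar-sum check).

1) 0.0ms=0b +608.108ms=3/4b
2) 608.108ms=3/4b +202.703ms=1/4b
3) 810.811ms=1b +270.27ms=1/3b
4) 1081.081ms=4/3b +270.27ms=1/3b
5) 1351.351ms=5/3b +270.27ms=1/3b
Σ=2b of 2 (74bpm 2/4) — PASS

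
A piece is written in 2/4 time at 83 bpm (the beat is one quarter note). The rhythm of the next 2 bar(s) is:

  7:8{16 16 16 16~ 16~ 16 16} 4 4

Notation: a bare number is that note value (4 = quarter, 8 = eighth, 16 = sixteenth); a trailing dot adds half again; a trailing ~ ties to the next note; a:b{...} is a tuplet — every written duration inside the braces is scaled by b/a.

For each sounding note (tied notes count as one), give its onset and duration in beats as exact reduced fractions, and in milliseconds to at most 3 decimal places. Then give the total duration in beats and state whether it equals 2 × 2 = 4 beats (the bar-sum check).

1) 0.0ms=0b +206.54ms=2/7b
2) 206.54ms=2/7b +206.54ms=2/7b
3) 413.081ms=4/7b +206.54ms=2/7b
4) 619.621ms=6/7b +619.621ms=6/7b
5) 1239.243ms=12/7b +206.54ms=2/7b
6) 1445.783ms=2b +722.892ms=1b
7) 2168.675ms=3b +722.892ms=1b
Σ=4b of 4 (83bpm 2/4) — PASS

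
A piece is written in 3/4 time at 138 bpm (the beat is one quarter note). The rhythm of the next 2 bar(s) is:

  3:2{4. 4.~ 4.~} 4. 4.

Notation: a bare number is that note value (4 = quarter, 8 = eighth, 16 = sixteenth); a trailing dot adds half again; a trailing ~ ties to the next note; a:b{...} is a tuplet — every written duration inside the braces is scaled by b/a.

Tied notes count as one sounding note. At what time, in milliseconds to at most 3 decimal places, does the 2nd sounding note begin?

note 2 onset = 1b = 434.783ms

1. 0.0ms @ 0 + 434.783ms (1)
2. 434.783ms @ 1 + 1521.739ms (7/2)
3. 1956.522ms @ 9/2 + 652.174ms (3/2)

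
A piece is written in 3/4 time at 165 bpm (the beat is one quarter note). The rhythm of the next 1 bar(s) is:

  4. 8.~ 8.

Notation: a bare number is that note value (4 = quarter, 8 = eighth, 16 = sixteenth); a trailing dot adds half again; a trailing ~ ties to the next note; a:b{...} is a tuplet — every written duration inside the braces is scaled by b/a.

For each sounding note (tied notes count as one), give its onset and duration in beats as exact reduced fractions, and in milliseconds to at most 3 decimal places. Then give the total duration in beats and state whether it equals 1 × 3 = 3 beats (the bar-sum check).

1) 0.0ms=0b +545.455ms=3/2b
2) 545.455ms=3/2b +545.455ms=3/2b
Σ=3b of 3 (165bpm 3/4) — PASS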